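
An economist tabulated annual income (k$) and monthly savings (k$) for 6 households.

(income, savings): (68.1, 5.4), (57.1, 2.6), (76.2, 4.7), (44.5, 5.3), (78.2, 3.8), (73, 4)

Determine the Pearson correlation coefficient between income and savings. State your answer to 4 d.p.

-0.1187

n = 6, Σx = 397.1, Σy = 25.8, Σx² = 27128.95, Σy² = 116.54, Σxy = 1699.35
nΣxy − ΣxΣy = 10196.1 − 10245.18 = -49.08
nΣx² − (Σx)² = 162773.7 − 157688.41 = 5085.29; nΣy² − (Σy)² = 699.24 − 665.64 = 33.6
r = -49.08 / √(5085.29 × 33.6) = -49.08 / 413.3591 ≈ -0.1187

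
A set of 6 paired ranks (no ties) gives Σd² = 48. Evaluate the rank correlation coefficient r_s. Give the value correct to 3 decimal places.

-0.371

ρ = 1 − 6Σd² / [n(n²−1)] = 1 − 6×48 / (6×35)
  = 1 − 288/210 = 1 − 1.3714 ≈ -0.371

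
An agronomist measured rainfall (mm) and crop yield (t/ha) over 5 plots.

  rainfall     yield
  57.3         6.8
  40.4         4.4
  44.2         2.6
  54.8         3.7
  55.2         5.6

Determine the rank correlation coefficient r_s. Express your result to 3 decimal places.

0.700

Rank rainfall: 5, 1, 2, 3, 4
Rank yield: 5, 3, 1, 2, 4
d = rank(rainfall) − rank(yield): 0, -2, 1, 1, 0; Σd² = 6
ρ = 1 − 6Σd² / [n(n²−1)] = 1 − 6×6 / (5×24) = 1 − 36/120 ≈ 0.700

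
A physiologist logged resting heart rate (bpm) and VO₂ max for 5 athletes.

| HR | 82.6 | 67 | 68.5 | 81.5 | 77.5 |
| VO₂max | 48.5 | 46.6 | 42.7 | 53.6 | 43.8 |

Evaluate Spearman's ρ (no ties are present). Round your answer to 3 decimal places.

0.600

Rank HR: 5, 1, 2, 4, 3
Rank VO₂max: 4, 3, 1, 5, 2
d = rank(HR) − rank(VO₂max): 1, -2, 1, -1, 1; Σd² = 8
ρ = 1 − 6Σd² / [n(n²−1)] = 1 − 6×8 / (5×24) = 1 − 48/120 ≈ 0.600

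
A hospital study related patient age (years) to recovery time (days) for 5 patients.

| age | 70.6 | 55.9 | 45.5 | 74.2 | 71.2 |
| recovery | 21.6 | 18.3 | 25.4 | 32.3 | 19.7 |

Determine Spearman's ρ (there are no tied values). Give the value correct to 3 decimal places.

Rank age: 3, 2, 1, 5, 4
Rank recovery: 3, 1, 4, 5, 2
d = rank(age) − rank(recovery): 0, 1, -3, 0, 2; Σd² = 14
ρ = 1 − 6Σd² / [n(n²−1)] = 1 − 6×14 / (5×24) = 1 − 84/120 ≈ 0.300

0.300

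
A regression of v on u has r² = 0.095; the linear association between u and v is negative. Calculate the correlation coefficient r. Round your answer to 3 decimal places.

-0.308

|r| = √0.095 = 0.308
The association is negative, so r = −0.308.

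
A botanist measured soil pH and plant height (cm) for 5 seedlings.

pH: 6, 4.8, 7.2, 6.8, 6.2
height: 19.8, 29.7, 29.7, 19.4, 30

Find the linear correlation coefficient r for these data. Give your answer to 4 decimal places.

-0.2049

n = 5, Σx = 31, Σy = 128.6, Σx² = 195.56, Σy² = 3432.58, Σxy = 793.12
nΣxy − ΣxΣy = 3965.6 − 3986.6 = -21
nΣx² − (Σx)² = 977.8 − 961 = 16.8; nΣy² − (Σy)² = 17162.9 − 16537.96 = 624.94
r = -21 / √(16.8 × 624.94) = -21 / 102.4646 ≈ -0.2049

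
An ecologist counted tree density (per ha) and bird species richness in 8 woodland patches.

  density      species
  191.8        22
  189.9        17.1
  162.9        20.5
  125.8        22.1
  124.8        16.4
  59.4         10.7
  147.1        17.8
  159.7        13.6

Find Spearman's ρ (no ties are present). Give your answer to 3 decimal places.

0.452

Rank density: 8, 7, 6, 3, 2, 1, 4, 5
Rank species: 7, 4, 6, 8, 3, 1, 5, 2
d = rank(density) − rank(species): 1, 3, 0, -5, -1, 0, -1, 3; Σd² = 46
ρ = 1 − 6Σd² / [n(n²−1)] = 1 − 6×46 / (8×63) = 1 − 276/504 ≈ 0.452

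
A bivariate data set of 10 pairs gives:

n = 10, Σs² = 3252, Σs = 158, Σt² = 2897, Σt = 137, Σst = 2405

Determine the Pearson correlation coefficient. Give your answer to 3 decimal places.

0.274

r = (nΣst − ΣsΣt) / √[(nΣs² − (Σs)²)(nΣt² − (Σt)²)]
Numerator: 10×2405 − 158×137 = 2404
Denominator: √[(32520 − 24964)(28970 − 18769)] = √[7556 × 10201] = 8779.4508
r = 2404 / 8779.4508 ≈ 0.274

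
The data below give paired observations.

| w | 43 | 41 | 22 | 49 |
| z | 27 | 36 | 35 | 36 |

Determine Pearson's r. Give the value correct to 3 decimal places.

-0.141

n = 4, Σw = 155, Σz = 134, Σw² = 6415, Σz² = 4546, Σwz = 5171
nΣwz − ΣwΣz = 20684 − 20770 = -86
nΣw² − (Σw)² = 25660 − 24025 = 1635; nΣz² − (Σz)² = 18184 − 17956 = 228
r = -86 / √(1635 × 228) = -86 / 610.5571 ≈ -0.141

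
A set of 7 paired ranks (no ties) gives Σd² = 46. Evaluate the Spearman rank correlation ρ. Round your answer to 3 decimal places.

ρ = 1 − 6Σd² / [n(n²−1)] = 1 − 6×46 / (7×48)
  = 1 − 276/336 = 1 − 0.8214 ≈ 0.179

0.179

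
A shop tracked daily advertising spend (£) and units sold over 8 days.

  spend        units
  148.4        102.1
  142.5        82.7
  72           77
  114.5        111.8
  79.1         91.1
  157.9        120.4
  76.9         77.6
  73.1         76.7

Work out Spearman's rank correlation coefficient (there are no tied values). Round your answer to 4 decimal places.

Rank spend: 7, 6, 1, 5, 4, 8, 3, 2
Rank units: 6, 4, 2, 7, 5, 8, 3, 1
d = rank(spend) − rank(units): 1, 2, -1, -2, -1, 0, 0, 1; Σd² = 12
ρ = 1 − 6Σd² / [n(n²−1)] = 1 − 6×12 / (8×63) = 1 − 72/504 ≈ 0.8571

0.8571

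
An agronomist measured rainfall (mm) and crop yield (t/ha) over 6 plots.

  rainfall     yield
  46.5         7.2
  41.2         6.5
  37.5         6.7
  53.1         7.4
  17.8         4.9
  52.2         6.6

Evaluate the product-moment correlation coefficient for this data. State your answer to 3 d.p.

0.906

n = 6, Σx = 248.3, Σy = 39.3, Σx² = 11127.23, Σy² = 261.31, Σxy = 1678.53
nΣxy − ΣxΣy = 10071.18 − 9758.19 = 312.99
nΣx² − (Σx)² = 66763.38 − 61652.89 = 5110.49; nΣy² − (Σy)² = 1567.86 − 1544.49 = 23.37
r = 312.99 / √(5110.49 × 23.37) = 312.99 / 345.5896 ≈ 0.906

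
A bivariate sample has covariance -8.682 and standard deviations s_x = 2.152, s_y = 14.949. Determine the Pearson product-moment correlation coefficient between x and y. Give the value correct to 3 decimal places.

-0.270

r = Cov(x,y) / (s_x · s_y) = -8.682 / (2.152 × 14.949)
  = -8.682 / 32.1702 ≈ -0.270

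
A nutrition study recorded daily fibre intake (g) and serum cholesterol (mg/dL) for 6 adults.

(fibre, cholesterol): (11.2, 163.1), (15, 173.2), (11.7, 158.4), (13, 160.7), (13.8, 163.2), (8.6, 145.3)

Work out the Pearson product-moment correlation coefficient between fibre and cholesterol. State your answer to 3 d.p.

0.915

n = 6, Σx = 73.3, Σy = 963.9, Σx² = 920.73, Σy² = 155261.23, Σxy = 11868.84
nΣxy − ΣxΣy = 71213.04 − 70653.87 = 559.17
nΣx² − (Σx)² = 5524.38 − 5372.89 = 151.49; nΣy² − (Σy)² = 931567.38 − 929103.21 = 2464.17
r = 559.17 / √(151.49 × 2464.17) = 559.17 / 610.9805 ≈ 0.915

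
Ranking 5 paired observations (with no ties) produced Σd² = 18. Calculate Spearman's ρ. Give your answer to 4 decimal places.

ρ = 1 − 6Σd² / [n(n²−1)] = 1 − 6×18 / (5×24)
  = 1 − 108/120 = 1 − 0.90000 ≈ 0.1000

0.1000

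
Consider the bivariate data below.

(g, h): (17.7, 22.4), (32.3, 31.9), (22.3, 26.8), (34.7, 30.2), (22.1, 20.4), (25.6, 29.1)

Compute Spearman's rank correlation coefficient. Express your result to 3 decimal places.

Rank g: 1, 5, 3, 6, 2, 4
Rank h: 2, 6, 3, 5, 1, 4
d = rank(g) − rank(h): -1, -1, 0, 1, 1, 0; Σd² = 4
ρ = 1 − 6Σd² / [n(n²−1)] = 1 − 6×4 / (6×35) = 1 − 24/210 ≈ 0.886

0.886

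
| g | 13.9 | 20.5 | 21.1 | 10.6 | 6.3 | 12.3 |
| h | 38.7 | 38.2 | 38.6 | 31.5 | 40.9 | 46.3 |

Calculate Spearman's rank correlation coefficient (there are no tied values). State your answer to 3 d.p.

Rank g: 4, 5, 6, 2, 1, 3
Rank h: 4, 2, 3, 1, 5, 6
d = rank(g) − rank(h): 0, 3, 3, 1, -4, -3; Σd² = 44
ρ = 1 − 6Σd² / [n(n²−1)] = 1 − 6×44 / (6×35) = 1 − 264/210 ≈ -0.257

-0.257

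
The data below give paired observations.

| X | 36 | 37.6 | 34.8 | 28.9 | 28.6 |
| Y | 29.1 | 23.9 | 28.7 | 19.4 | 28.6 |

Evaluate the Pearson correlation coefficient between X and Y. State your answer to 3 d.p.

0.286

n = 5, ΣX = 165.9, ΣY = 129.7, ΣX² = 5573.97, ΣY² = 3436.03, ΣXY = 4323.62
nΣXY − ΣXΣY = 21618.1 − 21517.23 = 100.87
nΣX² − (ΣX)² = 27869.85 − 27522.81 = 347.04; nΣY² − (ΣY)² = 17180.15 − 16822.09 = 358.06
r = 100.87 / √(347.04 × 358.06) = 100.87 / 352.5069 ≈ 0.286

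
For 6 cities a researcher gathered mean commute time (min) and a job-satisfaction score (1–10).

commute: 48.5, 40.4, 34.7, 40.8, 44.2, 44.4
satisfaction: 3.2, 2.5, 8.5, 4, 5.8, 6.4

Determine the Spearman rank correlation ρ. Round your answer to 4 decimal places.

Rank commute: 6, 2, 1, 3, 4, 5
Rank satisfaction: 2, 1, 6, 3, 4, 5
d = rank(commute) − rank(satisfaction): 4, 1, -5, 0, 0, 0; Σd² = 42
ρ = 1 − 6Σd² / [n(n²−1)] = 1 − 6×42 / (6×35) = 1 − 252/210 ≈ -0.2000

-0.2000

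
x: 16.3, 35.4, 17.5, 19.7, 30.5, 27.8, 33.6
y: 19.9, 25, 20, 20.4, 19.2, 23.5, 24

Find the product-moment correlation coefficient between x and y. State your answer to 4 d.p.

0.7189

n = 7, Σx = 180.8, Σy = 152, Σx² = 5045.24, Σy² = 3334.06, Σxy = 4006.55
nΣxy − ΣxΣy = 28045.85 − 27481.6 = 564.25
nΣx² − (Σx)² = 35316.68 − 32688.64 = 2628.04; nΣy² − (Σy)² = 23338.42 − 23104 = 234.42
r = 564.25 / √(2628.04 × 234.42) = 564.25 / 784.8982 ≈ 0.7189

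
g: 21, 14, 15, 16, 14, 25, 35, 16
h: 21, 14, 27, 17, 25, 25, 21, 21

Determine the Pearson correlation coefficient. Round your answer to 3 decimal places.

n = 8, Σg = 156, Σh = 171, Σg² = 3420, Σh² = 3787, Σgh = 3360
nΣgh − ΣgΣh = 26880 − 26676 = 204
nΣg² − (Σg)² = 27360 − 24336 = 3024; nΣh² − (Σh)² = 30296 − 29241 = 1055
r = 204 / √(3024 × 1055) = 204 / 1786.1467 ≈ 0.114

0.114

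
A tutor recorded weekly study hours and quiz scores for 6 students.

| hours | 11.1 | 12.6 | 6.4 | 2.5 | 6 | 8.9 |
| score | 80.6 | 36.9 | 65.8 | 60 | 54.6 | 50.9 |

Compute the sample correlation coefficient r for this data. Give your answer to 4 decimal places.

n = 6, Σx = 47.5, Σy = 348.8, Σx² = 444.39, Σy² = 21359.58, Σxy = 2711.33
nΣxy − ΣxΣy = 16267.98 − 16568 = -300.02
nΣx² − (Σx)² = 2666.34 − 2256.25 = 410.09; nΣy² − (Σy)² = 128157.48 − 121661.44 = 6496.04
r = -300.02 / √(410.09 × 6496.04) = -300.02 / 1632.1645 ≈ -0.1838

-0.1838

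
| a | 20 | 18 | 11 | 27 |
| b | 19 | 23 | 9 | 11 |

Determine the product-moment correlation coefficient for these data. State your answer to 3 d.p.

0.092

n = 4, Σa = 76, Σb = 62, Σa² = 1574, Σb² = 1092, Σab = 1190
nΣab − ΣaΣb = 4760 − 4712 = 48
nΣa² − (Σa)² = 6296 − 5776 = 520; nΣb² − (Σb)² = 4368 − 3844 = 524
r = 48 / √(520 × 524) = 48 / 521.9962 ≈ 0.092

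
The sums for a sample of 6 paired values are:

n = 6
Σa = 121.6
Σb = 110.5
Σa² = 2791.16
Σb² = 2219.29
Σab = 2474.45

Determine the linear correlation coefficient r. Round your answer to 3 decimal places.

0.958

r = (nΣab − ΣaΣb) / √[(nΣa² − (Σa)²)(nΣb² − (Σb)²)]
Numerator: 6×2474.45 − 121.6×110.5 = 1409.9
Denominator: √[(16746.96 − 14786.56)(13315.74 − 12210.25)] = √[1960.4 × 1105.49] = 1472.1422
r = 1409.9 / 1472.1422 ≈ 0.958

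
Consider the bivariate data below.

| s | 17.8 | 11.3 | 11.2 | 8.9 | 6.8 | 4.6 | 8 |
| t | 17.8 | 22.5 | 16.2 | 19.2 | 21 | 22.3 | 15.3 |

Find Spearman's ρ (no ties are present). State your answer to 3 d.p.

-0.143

Rank s: 7, 6, 5, 4, 2, 1, 3
Rank t: 3, 7, 2, 4, 5, 6, 1
d = rank(s) − rank(t): 4, -1, 3, 0, -3, -5, 2; Σd² = 64
ρ = 1 − 6Σd² / [n(n²−1)] = 1 − 6×64 / (7×48) = 1 − 384/336 ≈ -0.143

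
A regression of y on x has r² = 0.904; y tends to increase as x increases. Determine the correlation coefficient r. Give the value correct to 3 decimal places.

0.951

|r| = √0.904 = 0.951
The association is positive, so r = 0.951.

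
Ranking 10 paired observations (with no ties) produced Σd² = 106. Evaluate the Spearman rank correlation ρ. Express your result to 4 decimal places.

0.3576

ρ = 1 − 6Σd² / [n(n²−1)] = 1 − 6×106 / (10×99)
  = 1 − 636/990 = 1 − 0.64242 ≈ 0.3576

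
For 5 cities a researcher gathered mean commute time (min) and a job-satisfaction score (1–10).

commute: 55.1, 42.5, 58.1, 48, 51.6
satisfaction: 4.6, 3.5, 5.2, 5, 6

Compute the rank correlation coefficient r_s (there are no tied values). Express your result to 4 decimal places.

0.5000

Rank commute: 4, 1, 5, 2, 3
Rank satisfaction: 2, 1, 4, 3, 5
d = rank(commute) − rank(satisfaction): 2, 0, 1, -1, -2; Σd² = 10
ρ = 1 − 6Σd² / [n(n²−1)] = 1 − 6×10 / (5×24) = 1 − 60/120 ≈ 0.5000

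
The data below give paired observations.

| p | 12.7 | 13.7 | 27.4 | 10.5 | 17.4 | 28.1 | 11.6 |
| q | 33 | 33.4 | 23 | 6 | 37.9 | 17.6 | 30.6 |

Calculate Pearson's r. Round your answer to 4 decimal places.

n = 7, Σp = 121.4, Σq = 181.5, Σp² = 2436.92, Σq² = 5452.09, Σpq = 3078.86
nΣpq − ΣpΣq = 21552.02 − 22034.1 = -482.08
nΣp² − (Σp)² = 17058.44 − 14737.96 = 2320.48; nΣq² − (Σq)² = 38164.63 − 32942.25 = 5222.38
r = -482.08 / √(2320.48 × 5222.38) = -482.08 / 3481.1533 ≈ -0.1385

-0.1385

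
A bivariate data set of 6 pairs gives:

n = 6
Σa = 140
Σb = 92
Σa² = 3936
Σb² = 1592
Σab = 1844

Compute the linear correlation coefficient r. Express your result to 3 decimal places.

-0.869

r = (nΣab − ΣaΣb) / √[(nΣa² − (Σa)²)(nΣb² − (Σb)²)]
Numerator: 6×1844 − 140×92 = -1816
Denominator: √[(23616 − 19600)(9552 − 8464)] = √[4016 × 1088] = 2090.3129
r = -1816 / 2090.3129 ≈ -0.869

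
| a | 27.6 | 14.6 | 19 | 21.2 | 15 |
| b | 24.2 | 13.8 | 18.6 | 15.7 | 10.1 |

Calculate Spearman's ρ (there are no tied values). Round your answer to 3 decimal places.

0.800

Rank a: 5, 1, 3, 4, 2
Rank b: 5, 2, 4, 3, 1
d = rank(a) − rank(b): 0, -1, -1, 1, 1; Σd² = 4
ρ = 1 − 6Σd² / [n(n²−1)] = 1 − 6×4 / (5×24) = 1 − 24/120 ≈ 0.800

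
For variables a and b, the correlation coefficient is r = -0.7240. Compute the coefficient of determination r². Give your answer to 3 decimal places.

0.524

r² = (-0.7240)² = 0.524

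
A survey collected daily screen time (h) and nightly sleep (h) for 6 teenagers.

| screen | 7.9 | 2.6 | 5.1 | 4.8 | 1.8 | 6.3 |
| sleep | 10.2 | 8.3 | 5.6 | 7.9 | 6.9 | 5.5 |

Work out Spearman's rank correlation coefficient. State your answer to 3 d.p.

0.029

Rank screen: 6, 2, 4, 3, 1, 5
Rank sleep: 6, 5, 2, 4, 3, 1
d = rank(screen) − rank(sleep): 0, -3, 2, -1, -2, 4; Σd² = 34
ρ = 1 − 6Σd² / [n(n²−1)] = 1 − 6×34 / (6×35) = 1 − 204/210 ≈ 0.029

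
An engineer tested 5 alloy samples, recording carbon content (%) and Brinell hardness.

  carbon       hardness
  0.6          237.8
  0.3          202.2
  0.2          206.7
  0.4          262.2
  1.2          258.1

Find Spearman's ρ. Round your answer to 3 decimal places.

0.600

Rank carbon: 4, 2, 1, 3, 5
Rank hardness: 3, 1, 2, 5, 4
d = rank(carbon) − rank(hardness): 1, 1, -1, -2, 1; Σd² = 8
ρ = 1 − 6Σd² / [n(n²−1)] = 1 − 6×8 / (5×24) = 1 − 48/120 ≈ 0.600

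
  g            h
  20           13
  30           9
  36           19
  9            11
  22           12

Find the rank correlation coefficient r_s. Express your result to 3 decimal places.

0.300

Rank g: 2, 4, 5, 1, 3
Rank h: 4, 1, 5, 2, 3
d = rank(g) − rank(h): -2, 3, 0, -1, 0; Σd² = 14
ρ = 1 − 6Σd² / [n(n²−1)] = 1 − 6×14 / (5×24) = 1 − 84/120 ≈ 0.300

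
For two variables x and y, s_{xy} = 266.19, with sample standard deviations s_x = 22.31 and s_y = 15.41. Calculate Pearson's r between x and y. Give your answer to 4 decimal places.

r = Cov(x,y) / (s_x · s_y) = 266.19 / (22.31 × 15.41)
  = 266.19 / 343.7971 ≈ 0.7743

0.7743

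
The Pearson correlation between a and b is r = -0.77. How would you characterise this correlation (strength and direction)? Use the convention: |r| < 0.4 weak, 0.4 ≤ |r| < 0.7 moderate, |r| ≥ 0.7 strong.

r = -0.77 < 0 so the relationship is negative.
|r| = 0.77, which falls in the strong range.

strong negative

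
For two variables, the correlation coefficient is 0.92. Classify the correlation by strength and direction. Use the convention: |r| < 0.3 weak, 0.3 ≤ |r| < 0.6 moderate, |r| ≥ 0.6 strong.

r = 0.92 > 0 so the relationship is positive.
|r| = 0.92, which falls in the strong range.

strong positive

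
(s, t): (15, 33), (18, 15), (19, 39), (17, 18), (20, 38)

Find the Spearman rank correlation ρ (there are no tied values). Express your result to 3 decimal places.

Rank s: 1, 3, 4, 2, 5
Rank t: 3, 1, 5, 2, 4
d = rank(s) − rank(t): -2, 2, -1, 0, 1; Σd² = 10
ρ = 1 − 6Σd² / [n(n²−1)] = 1 − 6×10 / (5×24) = 1 − 60/120 ≈ 0.500

0.500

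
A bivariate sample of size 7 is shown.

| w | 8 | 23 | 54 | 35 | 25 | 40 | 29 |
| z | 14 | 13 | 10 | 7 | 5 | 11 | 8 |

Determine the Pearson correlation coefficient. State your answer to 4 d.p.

n = 7, Σw = 214, Σz = 68, Σw² = 7800, Σz² = 724, Σwz = 1993
nΣwz − ΣwΣz = 13951 − 14552 = -601
nΣw² − (Σw)² = 54600 − 45796 = 8804; nΣz² − (Σz)² = 5068 − 4624 = 444
r = -601 / √(8804 × 444) = -601 / 1977.1130 ≈ -0.3040

-0.3040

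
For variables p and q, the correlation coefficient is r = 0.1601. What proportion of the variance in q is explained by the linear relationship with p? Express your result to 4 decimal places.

0.0256

r² = (0.1601)² = 0.0256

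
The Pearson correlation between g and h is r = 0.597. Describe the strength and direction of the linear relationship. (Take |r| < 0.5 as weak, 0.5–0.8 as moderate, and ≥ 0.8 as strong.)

r = 0.597 > 0 so the relationship is positive.
|r| = 0.597, which falls in the moderate range.

moderate positive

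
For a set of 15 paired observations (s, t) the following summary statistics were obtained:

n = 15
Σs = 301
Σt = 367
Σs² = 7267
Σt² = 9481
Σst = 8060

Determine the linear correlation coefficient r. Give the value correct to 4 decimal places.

r = (nΣst − ΣsΣt) / √[(nΣs² − (Σs)²)(nΣt² − (Σt)²)]
Numerator: 15×8060 − 301×367 = 10433
Denominator: √[(109005 − 90601)(142215 − 134689)] = √[18404 × 7526] = 11768.9636
r = 10433 / 11768.9636 ≈ 0.8865

0.8865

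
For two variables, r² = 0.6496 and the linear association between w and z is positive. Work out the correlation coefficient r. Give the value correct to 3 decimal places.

|r| = √0.6496 = 0.806
The association is positive, so r = 0.806.

0.806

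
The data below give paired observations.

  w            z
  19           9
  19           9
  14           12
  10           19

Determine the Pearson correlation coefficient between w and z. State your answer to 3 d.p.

n = 4, Σw = 62, Σz = 49, Σw² = 1018, Σz² = 667, Σwz = 700
nΣwz − ΣwΣz = 2800 − 3038 = -238
nΣw² − (Σw)² = 4072 − 3844 = 228; nΣz² − (Σz)² = 2668 − 2401 = 267
r = -238 / √(228 × 267) = -238 / 246.7306 ≈ -0.965

-0.965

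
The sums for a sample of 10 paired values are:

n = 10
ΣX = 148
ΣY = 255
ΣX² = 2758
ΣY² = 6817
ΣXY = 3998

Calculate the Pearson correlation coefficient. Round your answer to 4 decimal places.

0.5302

r = (nΣXY − ΣXΣY) / √[(nΣX² − (ΣX)²)(nΣY² − (ΣY)²)]
Numerator: 10×3998 − 148×255 = 2240
Denominator: √[(27580 − 21904)(68170 − 65025)] = √[5676 × 3145] = 4225.0467
r = 2240 / 4225.0467 ≈ 0.5302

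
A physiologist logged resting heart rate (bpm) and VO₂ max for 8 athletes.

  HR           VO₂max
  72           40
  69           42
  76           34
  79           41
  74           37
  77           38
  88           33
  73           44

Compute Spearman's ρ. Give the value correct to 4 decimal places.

-0.5952

Rank HR: 2, 1, 5, 7, 4, 6, 8, 3
Rank VO₂max: 5, 7, 2, 6, 3, 4, 1, 8
d = rank(HR) − rank(VO₂max): -3, -6, 3, 1, 1, 2, 7, -5; Σd² = 134
ρ = 1 − 6Σd² / [n(n²−1)] = 1 − 6×134 / (8×63) = 1 − 804/504 ≈ -0.5952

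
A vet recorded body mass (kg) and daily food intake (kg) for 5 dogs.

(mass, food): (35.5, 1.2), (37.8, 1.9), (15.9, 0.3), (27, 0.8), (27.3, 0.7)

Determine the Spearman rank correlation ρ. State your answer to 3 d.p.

0.900

Rank mass: 4, 5, 1, 2, 3
Rank food: 4, 5, 1, 3, 2
d = rank(mass) − rank(food): 0, 0, 0, -1, 1; Σd² = 2
ρ = 1 − 6Σd² / [n(n²−1)] = 1 − 6×2 / (5×24) = 1 − 12/120 ≈ 0.900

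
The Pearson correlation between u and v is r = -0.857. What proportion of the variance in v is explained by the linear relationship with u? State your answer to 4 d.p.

r² = (-0.857)² = 0.7344

0.7344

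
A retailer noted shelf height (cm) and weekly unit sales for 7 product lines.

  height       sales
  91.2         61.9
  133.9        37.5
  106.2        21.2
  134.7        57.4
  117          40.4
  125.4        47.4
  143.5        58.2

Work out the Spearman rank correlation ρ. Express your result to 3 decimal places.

0.143

Rank height: 1, 5, 2, 6, 3, 4, 7
Rank sales: 7, 2, 1, 5, 3, 4, 6
d = rank(height) − rank(sales): -6, 3, 1, 1, 0, 0, 1; Σd² = 48
ρ = 1 − 6Σd² / [n(n²−1)] = 1 − 6×48 / (7×48) = 1 − 288/336 ≈ 0.143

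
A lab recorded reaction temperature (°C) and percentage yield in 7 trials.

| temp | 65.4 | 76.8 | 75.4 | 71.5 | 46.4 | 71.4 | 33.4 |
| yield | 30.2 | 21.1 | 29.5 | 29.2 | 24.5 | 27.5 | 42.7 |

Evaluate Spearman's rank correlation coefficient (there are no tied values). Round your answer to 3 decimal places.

Rank temp: 3, 7, 6, 5, 2, 4, 1
Rank yield: 6, 1, 5, 4, 2, 3, 7
d = rank(temp) − rank(yield): -3, 6, 1, 1, 0, 1, -6; Σd² = 84
ρ = 1 − 6Σd² / [n(n²−1)] = 1 − 6×84 / (7×48) = 1 − 504/336 ≈ -0.500

-0.500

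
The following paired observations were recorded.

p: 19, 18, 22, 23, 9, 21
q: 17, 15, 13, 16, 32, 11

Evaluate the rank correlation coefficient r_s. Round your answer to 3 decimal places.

-0.486

Rank p: 3, 2, 5, 6, 1, 4
Rank q: 5, 3, 2, 4, 6, 1
d = rank(p) − rank(q): -2, -1, 3, 2, -5, 3; Σd² = 52
ρ = 1 − 6Σd² / [n(n²−1)] = 1 − 6×52 / (6×35) = 1 − 312/210 ≈ -0.486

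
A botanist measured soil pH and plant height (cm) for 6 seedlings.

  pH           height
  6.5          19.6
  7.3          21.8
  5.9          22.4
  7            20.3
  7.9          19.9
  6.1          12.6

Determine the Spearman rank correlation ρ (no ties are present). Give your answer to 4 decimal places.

Rank pH: 3, 5, 1, 4, 6, 2
Rank height: 2, 5, 6, 4, 3, 1
d = rank(pH) − rank(height): 1, 0, -5, 0, 3, 1; Σd² = 36
ρ = 1 − 6Σd² / [n(n²−1)] = 1 − 6×36 / (6×35) = 1 − 216/210 ≈ -0.0286

-0.0286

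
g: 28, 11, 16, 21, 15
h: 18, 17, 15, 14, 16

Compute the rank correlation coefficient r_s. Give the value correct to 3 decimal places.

Rank g: 5, 1, 3, 4, 2
Rank h: 5, 4, 2, 1, 3
d = rank(g) − rank(h): 0, -3, 1, 3, -1; Σd² = 20
ρ = 1 − 6Σd² / [n(n²−1)] = 1 − 6×20 / (5×24) = 1 − 120/120 ≈ 0.000

0.000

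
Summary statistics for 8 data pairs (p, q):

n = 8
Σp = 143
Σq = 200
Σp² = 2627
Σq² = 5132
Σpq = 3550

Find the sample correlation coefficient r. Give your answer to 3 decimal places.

r = (nΣpq − ΣpΣq) / √[(nΣp² − (Σp)²)(nΣq² − (Σq)²)]
Numerator: 8×3550 − 143×200 = -200
Denominator: √[(21016 − 20449)(41056 − 40000)] = √[567 × 1056] = 773.7907
r = -200 / 773.7907 ≈ -0.258

-0.258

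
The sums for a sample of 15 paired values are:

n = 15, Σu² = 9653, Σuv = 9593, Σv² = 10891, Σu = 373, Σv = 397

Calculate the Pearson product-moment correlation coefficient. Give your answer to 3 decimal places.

-0.733

r = (nΣuv − ΣuΣv) / √[(nΣu² − (Σu)²)(nΣv² − (Σv)²)]
Numerator: 15×9593 − 373×397 = -4186
Denominator: √[(144795 − 139129)(163365 − 157609)] = √[5666 × 5756] = 5710.8227
r = -4186 / 5710.8227 ≈ -0.733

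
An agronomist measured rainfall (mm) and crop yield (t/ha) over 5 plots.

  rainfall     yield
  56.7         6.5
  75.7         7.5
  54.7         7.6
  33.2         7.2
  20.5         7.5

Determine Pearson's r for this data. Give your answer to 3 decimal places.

-0.087

n = 5, Σx = 240.8, Σy = 36.3, Σx² = 13459.96, Σy² = 264.35, Σxy = 1744.81
nΣxy − ΣxΣy = 8724.05 − 8741.04 = -16.99
nΣx² − (Σx)² = 67299.8 − 57984.64 = 9315.16; nΣy² − (Σy)² = 1321.75 − 1317.69 = 4.06
r = -16.99 / √(9315.16 × 4.06) = -16.99 / 194.4725 ≈ -0.087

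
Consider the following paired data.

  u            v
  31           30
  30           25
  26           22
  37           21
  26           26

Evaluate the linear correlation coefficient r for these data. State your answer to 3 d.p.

n = 5, Σu = 150, Σv = 124, Σu² = 4582, Σv² = 3126, Σuv = 3705
nΣuv − ΣuΣv = 18525 − 18600 = -75
nΣu² − (Σu)² = 22910 − 22500 = 410; nΣv² − (Σv)² = 15630 − 15376 = 254
r = -75 / √(410 × 254) = -75 / 322.7073 ≈ -0.232

-0.232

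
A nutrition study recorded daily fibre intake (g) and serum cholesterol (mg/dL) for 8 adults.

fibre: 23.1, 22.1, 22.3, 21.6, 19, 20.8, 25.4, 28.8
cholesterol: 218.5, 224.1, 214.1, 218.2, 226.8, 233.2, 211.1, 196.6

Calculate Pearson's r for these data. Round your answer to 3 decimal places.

-0.906

n = 8, Σx = 183.1, Σy = 1742.6, Σx² = 4254.11, Σy² = 380448.36, Σxy = 39671.29
nΣxy − ΣxΣy = 317370.32 − 319070.06 = -1699.74
nΣx² − (Σx)² = 34032.88 − 33525.61 = 507.27; nΣy² − (Σy)² = 3043586.88 − 3036654.76 = 6932.12
r = -1699.74 / √(507.27 × 6932.12) = -1699.74 / 1875.2217 ≈ -0.906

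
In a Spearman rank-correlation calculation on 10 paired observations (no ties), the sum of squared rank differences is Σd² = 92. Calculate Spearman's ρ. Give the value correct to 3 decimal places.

ρ = 1 − 6Σd² / [n(n²−1)] = 1 − 6×92 / (10×99)
  = 1 − 552/990 = 1 − 0.5576 ≈ 0.442

0.442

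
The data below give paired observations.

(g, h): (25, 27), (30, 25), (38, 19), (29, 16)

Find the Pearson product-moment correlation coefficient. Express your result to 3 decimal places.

-0.508

n = 4, Σg = 122, Σh = 87, Σg² = 3810, Σh² = 1971, Σgh = 2611
nΣgh − ΣgΣh = 10444 − 10614 = -170
nΣg² − (Σg)² = 15240 − 14884 = 356; nΣh² − (Σh)² = 7884 − 7569 = 315
r = -170 / √(356 × 315) = -170 / 334.8731 ≈ -0.508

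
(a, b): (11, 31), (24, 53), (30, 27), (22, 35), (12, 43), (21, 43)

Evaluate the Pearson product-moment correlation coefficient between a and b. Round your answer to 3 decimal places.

-0.081

n = 6, Σa = 120, Σb = 232, Σa² = 2666, Σb² = 9422, Σab = 4612
nΣab − ΣaΣb = 27672 − 27840 = -168
nΣa² − (Σa)² = 15996 − 14400 = 1596; nΣb² − (Σb)² = 56532 − 53824 = 2708
r = -168 / √(1596 × 2708) = -168 / 2078.9343 ≈ -0.081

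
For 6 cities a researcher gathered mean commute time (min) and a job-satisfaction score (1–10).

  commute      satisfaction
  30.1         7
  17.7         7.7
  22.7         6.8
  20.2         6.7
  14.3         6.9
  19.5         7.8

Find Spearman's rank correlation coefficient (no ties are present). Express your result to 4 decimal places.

-0.2571

Rank commute: 6, 2, 5, 4, 1, 3
Rank satisfaction: 4, 5, 2, 1, 3, 6
d = rank(commute) − rank(satisfaction): 2, -3, 3, 3, -2, -3; Σd² = 44
ρ = 1 − 6Σd² / [n(n²−1)] = 1 − 6×44 / (6×35) = 1 − 264/210 ≈ -0.2571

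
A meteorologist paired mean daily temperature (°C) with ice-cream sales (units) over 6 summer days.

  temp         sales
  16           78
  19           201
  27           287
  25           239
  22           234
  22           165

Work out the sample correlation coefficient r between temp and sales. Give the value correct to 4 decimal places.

0.8892

n = 6, Σx = 131, Σy = 1204, Σx² = 2939, Σy² = 267956, Σxy = 27569
nΣxy − ΣxΣy = 165414 − 157724 = 7690
nΣx² − (Σx)² = 17634 − 17161 = 473; nΣy² − (Σy)² = 1607736 − 1449616 = 158120
r = 7690 / √(473 × 158120) = 7690 / 8648.1651 ≈ 0.8892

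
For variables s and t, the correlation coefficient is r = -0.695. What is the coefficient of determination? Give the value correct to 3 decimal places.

0.483

r² = (-0.695)² = 0.483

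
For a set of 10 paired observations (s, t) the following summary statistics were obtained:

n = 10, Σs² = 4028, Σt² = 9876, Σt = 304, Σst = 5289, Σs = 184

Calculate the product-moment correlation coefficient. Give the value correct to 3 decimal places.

r = (nΣst − ΣsΣt) / √[(nΣs² − (Σs)²)(nΣt² − (Σt)²)]
Numerator: 10×5289 − 184×304 = -3046
Denominator: √[(40280 − 33856)(98760 − 92416)] = √[6424 × 6344] = 6383.8747
r = -3046 / 6383.8747 ≈ -0.477

-0.477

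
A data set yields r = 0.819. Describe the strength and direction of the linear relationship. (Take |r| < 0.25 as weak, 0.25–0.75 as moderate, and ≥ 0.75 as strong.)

r = 0.819 > 0 so the relationship is positive.
|r| = 0.819, which falls in the strong range.

strong positive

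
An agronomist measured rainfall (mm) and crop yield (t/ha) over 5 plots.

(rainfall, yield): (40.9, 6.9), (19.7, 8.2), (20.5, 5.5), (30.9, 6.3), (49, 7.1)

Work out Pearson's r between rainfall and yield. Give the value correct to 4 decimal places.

0.0836

n = 5, Σx = 161, Σy = 34, Σx² = 5836.96, Σy² = 235.2, Σxy = 1099.07
nΣxy − ΣxΣy = 5495.35 − 5474 = 21.35
nΣx² − (Σx)² = 29184.8 − 25921 = 3263.8; nΣy² − (Σy)² = 1176 − 1156 = 20
r = 21.35 / √(3263.8 × 20) = 21.35 / 255.4917 ≈ 0.0836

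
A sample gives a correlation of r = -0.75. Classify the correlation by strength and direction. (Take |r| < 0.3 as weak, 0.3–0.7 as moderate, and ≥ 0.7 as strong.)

strong negative

r = -0.75 < 0 so the relationship is negative.
|r| = 0.75, which falls in the strong range.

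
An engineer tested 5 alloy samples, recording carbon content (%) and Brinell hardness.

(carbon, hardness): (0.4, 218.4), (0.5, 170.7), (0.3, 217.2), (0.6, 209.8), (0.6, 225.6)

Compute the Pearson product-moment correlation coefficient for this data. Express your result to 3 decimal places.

-0.080

n = 5, Σx = 2.4, Σy = 1041.7, Σx² = 1.22, Σy² = 218924.29, Σxy = 499.11
nΣxy − ΣxΣy = 2495.55 − 2500.08 = -4.53
nΣx² − (Σx)² = 6.1 − 5.76 = 0.34; nΣy² − (Σy)² = 1094621.45 − 1085138.89 = 9482.56
r = -4.53 / √(0.34 × 9482.56) = -4.53 / 56.7809 ≈ -0.080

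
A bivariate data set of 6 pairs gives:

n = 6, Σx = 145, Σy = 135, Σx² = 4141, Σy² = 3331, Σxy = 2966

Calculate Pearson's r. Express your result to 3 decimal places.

r = (nΣxy − ΣxΣy) / √[(nΣx² − (Σx)²)(nΣy² − (Σy)²)]
Numerator: 6×2966 − 145×135 = -1779
Denominator: √[(24846 − 21025)(19986 − 18225)] = √[3821 × 1761] = 2593.9894
r = -1779 / 2593.9894 ≈ -0.686

-0.686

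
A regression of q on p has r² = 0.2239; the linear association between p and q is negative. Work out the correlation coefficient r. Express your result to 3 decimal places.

|r| = √0.2239 = 0.473
The association is negative, so r = −0.473.

-0.473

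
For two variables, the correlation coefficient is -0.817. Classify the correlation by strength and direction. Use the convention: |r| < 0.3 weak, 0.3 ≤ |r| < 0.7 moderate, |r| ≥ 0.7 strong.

r = -0.817 < 0 so the relationship is negative.
|r| = 0.817, which falls in the strong range.

strong negative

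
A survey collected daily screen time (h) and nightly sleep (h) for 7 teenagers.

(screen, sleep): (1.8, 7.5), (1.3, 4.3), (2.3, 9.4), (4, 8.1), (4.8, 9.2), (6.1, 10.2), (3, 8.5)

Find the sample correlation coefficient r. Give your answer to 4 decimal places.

0.7313

n = 7, Σx = 23.3, Σy = 57.2, Σx² = 95.47, Σy² = 489.64, Σxy = 204.99
nΣxy − ΣxΣy = 1434.93 − 1332.76 = 102.17
nΣx² − (Σx)² = 668.29 − 542.89 = 125.4; nΣy² − (Σy)² = 3427.48 − 3271.84 = 155.64
r = 102.17 / √(125.4 × 155.64) = 102.17 / 139.7042 ≈ 0.7313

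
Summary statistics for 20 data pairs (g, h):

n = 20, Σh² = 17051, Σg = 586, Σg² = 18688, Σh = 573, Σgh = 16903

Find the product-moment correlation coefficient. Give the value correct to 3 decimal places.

r = (nΣgh − ΣgΣh) / √[(nΣg² − (Σg)²)(nΣh² − (Σh)²)]
Numerator: 20×16903 − 586×573 = 2282
Denominator: √[(373760 − 343396)(341020 − 328329)] = √[30364 × 12691] = 19630.3215
r = 2282 / 19630.3215 ≈ 0.116

0.116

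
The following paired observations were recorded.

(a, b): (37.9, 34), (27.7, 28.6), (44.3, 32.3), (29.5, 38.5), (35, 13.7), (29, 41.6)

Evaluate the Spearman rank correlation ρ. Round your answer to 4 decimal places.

-0.1429

Rank a: 5, 1, 6, 3, 4, 2
Rank b: 4, 2, 3, 5, 1, 6
d = rank(a) − rank(b): 1, -1, 3, -2, 3, -4; Σd² = 40
ρ = 1 − 6Σd² / [n(n²−1)] = 1 − 6×40 / (6×35) = 1 − 240/210 ≈ -0.1429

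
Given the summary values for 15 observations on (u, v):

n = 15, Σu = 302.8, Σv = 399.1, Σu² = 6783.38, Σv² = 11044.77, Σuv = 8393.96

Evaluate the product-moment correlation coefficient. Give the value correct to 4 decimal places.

r = (nΣuv − ΣuΣv) / √[(nΣu² − (Σu)²)(nΣv² − (Σv)²)]
Numerator: 15×8393.96 − 302.8×399.1 = 5061.92
Denominator: √[(101750.7 − 91687.84)(165671.55 − 159280.81)] = √[10062.86 × 6390.74] = 8019.2968
r = 5061.92 / 8019.2968 ≈ 0.6312

0.6312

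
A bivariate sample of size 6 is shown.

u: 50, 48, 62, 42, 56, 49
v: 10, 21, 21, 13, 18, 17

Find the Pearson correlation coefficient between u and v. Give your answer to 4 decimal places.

0.5247

n = 6, Σu = 307, Σv = 100, Σu² = 15949, Σv² = 1764, Σuv = 5197
nΣuv − ΣuΣv = 31182 − 30700 = 482
nΣu² − (Σu)² = 95694 − 94249 = 1445; nΣv² − (Σv)² = 10584 − 10000 = 584
r = 482 / √(1445 × 584) = 482 / 918.6294 ≈ 0.5247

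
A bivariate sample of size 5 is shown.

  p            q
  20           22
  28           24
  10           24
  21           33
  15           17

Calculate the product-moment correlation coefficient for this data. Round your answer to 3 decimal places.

n = 5, Σp = 94, Σq = 120, Σp² = 1950, Σq² = 3014, Σpq = 2300
nΣpq − ΣpΣq = 11500 − 11280 = 220
nΣp² − (Σp)² = 9750 − 8836 = 914; nΣq² − (Σq)² = 15070 − 14400 = 670
r = 220 / √(914 × 670) = 220 / 782.5471 ≈ 0.281

0.281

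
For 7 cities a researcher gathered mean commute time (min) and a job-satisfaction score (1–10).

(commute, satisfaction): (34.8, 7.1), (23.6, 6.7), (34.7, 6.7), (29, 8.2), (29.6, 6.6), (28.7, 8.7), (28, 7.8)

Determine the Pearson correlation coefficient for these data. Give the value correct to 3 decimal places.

-0.163

n = 7, Σx = 208.4, Σy = 51.8, Σx² = 6296.94, Σy² = 387.52, Σxy = 1538.94
nΣxy − ΣxΣy = 10772.58 − 10795.12 = -22.54
nΣx² − (Σx)² = 44078.58 − 43430.56 = 648.02; nΣy² − (Σy)² = 2712.64 − 2683.24 = 29.4
r = -22.54 / √(648.02 × 29.4) = -22.54 / 138.0282 ≈ -0.163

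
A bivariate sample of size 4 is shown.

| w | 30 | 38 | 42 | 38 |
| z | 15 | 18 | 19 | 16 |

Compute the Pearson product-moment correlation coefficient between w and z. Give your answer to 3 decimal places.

0.871

n = 4, Σw = 148, Σz = 68, Σw² = 5552, Σz² = 1166, Σwz = 2540
nΣwz − ΣwΣz = 10160 − 10064 = 96
nΣw² − (Σw)² = 22208 − 21904 = 304; nΣz² − (Σz)² = 4664 − 4624 = 40
r = 96 / √(304 × 40) = 96 / 110.2724 ≈ 0.871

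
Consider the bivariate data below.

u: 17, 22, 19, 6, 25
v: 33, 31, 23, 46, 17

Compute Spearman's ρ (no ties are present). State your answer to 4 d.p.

-0.9000

Rank u: 2, 4, 3, 1, 5
Rank v: 4, 3, 2, 5, 1
d = rank(u) − rank(v): -2, 1, 1, -4, 4; Σd² = 38
ρ = 1 − 6Σd² / [n(n²−1)] = 1 − 6×38 / (5×24) = 1 − 228/120 ≈ -0.9000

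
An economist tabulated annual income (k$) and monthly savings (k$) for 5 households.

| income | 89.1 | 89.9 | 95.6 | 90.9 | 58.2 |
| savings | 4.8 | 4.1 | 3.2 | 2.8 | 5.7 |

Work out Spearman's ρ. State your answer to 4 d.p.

Rank income: 2, 3, 5, 4, 1
Rank savings: 4, 3, 2, 1, 5
d = rank(income) − rank(savings): -2, 0, 3, 3, -4; Σd² = 38
ρ = 1 − 6Σd² / [n(n²−1)] = 1 − 6×38 / (5×24) = 1 − 228/120 ≈ -0.9000

-0.9000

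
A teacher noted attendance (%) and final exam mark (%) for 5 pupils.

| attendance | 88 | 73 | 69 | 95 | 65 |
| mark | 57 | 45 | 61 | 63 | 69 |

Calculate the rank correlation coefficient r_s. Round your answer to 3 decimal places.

Rank attendance: 4, 3, 2, 5, 1
Rank mark: 2, 1, 3, 4, 5
d = rank(attendance) − rank(mark): 2, 2, -1, 1, -4; Σd² = 26
ρ = 1 − 6Σd² / [n(n²−1)] = 1 − 6×26 / (5×24) = 1 − 156/120 ≈ -0.300

-0.300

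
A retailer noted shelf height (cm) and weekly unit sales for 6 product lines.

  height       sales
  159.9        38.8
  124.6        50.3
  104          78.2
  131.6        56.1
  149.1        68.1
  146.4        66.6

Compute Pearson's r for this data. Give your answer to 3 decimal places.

n = 6, Σx = 815.6, Σy = 358.1, Σx² = 112891.5, Σy² = 22371.15, Σxy = 47891.01
nΣxy − ΣxΣy = 287346.06 − 292066.36 = -4720.3
nΣx² − (Σx)² = 677349 − 665203.36 = 12145.64; nΣy² − (Σy)² = 134226.9 − 128235.61 = 5991.29
r = -4720.3 / √(12145.64 × 5991.29) = -4720.3 / 8530.4192 ≈ -0.553

-0.553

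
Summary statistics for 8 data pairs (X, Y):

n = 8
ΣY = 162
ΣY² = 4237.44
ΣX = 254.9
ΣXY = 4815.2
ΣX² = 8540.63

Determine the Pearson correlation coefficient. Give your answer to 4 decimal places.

r = (nΣXY − ΣXΣY) / √[(nΣX² − (ΣX)²)(nΣY² − (ΣY)²)]
Numerator: 8×4815.2 − 254.9×162 = -2772.2
Denominator: √[(68325.04 − 64974.01)(33899.52 − 26244)] = √[3351.03 × 7655.52] = 5064.9657
r = -2772.2 / 5064.9657 ≈ -0.5473

-0.5473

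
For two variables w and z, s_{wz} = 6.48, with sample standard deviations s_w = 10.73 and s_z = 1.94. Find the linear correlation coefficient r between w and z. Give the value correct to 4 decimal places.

0.3113

r = Cov(w,z) / (s_w · s_z) = 6.48 / (10.73 × 1.94)
  = 6.48 / 20.8162 ≈ 0.3113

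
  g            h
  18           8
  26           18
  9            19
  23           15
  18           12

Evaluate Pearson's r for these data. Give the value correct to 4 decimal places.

-0.0825

n = 5, Σg = 94, Σh = 72, Σg² = 1934, Σh² = 1118, Σgh = 1344
nΣgh − ΣgΣh = 6720 − 6768 = -48
nΣg² − (Σg)² = 9670 − 8836 = 834; nΣh² − (Σh)² = 5590 − 5184 = 406
r = -48 / √(834 × 406) = -48 / 581.8969 ≈ -0.0825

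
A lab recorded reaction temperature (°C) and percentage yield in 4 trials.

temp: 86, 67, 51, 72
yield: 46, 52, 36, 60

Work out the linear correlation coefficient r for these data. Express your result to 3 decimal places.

n = 4, Σx = 276, Σy = 194, Σx² = 19670, Σy² = 9716, Σxy = 13596
nΣxy − ΣxΣy = 54384 − 53544 = 840
nΣx² − (Σx)² = 78680 − 76176 = 2504; nΣy² − (Σy)² = 38864 − 37636 = 1228
r = 840 / √(2504 × 1228) = 840 / 1753.5427 ≈ 0.479

0.479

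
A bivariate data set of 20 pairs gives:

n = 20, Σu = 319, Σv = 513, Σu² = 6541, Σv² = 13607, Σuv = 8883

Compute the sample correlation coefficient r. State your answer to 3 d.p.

r = (nΣuv − ΣuΣv) / √[(nΣu² − (Σu)²)(nΣv² − (Σv)²)]
Numerator: 20×8883 − 319×513 = 14013
Denominator: √[(130820 − 101761)(272140 − 263169)] = √[29059 × 8971] = 16145.8443
r = 14013 / 16145.8443 ≈ 0.868

0.868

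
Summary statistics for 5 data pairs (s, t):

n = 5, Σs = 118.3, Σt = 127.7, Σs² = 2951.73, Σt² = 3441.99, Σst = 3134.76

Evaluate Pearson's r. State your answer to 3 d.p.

0.683

r = (nΣst − ΣsΣt) / √[(nΣs² − (Σs)²)(nΣt² − (Σt)²)]
Numerator: 5×3134.76 − 118.3×127.7 = 566.89
Denominator: √[(14758.65 − 13994.89)(17209.95 − 16307.29)] = √[763.76 × 902.66] = 830.3105
r = 566.89 / 830.3105 ≈ 0.683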